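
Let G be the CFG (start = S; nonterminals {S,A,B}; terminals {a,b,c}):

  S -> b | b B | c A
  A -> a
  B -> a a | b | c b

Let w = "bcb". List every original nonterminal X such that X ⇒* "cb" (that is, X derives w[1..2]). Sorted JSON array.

Convert to CNF:
  S -> T1 A | T2 B | b
  A -> a
  B -> T0 T0 | T1 T2 | b
  T0 -> a
  T1 -> c
  T2 -> b

CYK table (by increasing span) (cells [i..j] with 1 ≤ i ≤ j ≤ 2 only):
  [1..1]={T1}  "c"  orig:{}
  [2..2]={B,S,T2}  "b"  orig:{B,S}
  [1..2]={B}  "cb"

Original NTs in T[1,2] deriving "cb": ["B"]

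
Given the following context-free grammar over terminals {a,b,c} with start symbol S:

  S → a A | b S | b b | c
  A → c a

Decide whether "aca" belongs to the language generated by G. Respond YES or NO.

Convert to CNF:
  S -> T1 A | T2 S | T2 T2 | c
  A -> T0 T1
  T0 -> c
  T1 -> a
  T2 -> b

CYK fill:
  T[0,0] 'a' = {T1}  orig:{}
  T[1,1] 'c' = {S,T0}  orig:{S}
  T[2,2] 'a' = {T1}  orig:{}
  T[0,1] 'ac' = ∅
  T[1,2] 'ca' = {A}
  T[0,2] 'aca' = {S}

S ∈ T[0,2] ⇒ YES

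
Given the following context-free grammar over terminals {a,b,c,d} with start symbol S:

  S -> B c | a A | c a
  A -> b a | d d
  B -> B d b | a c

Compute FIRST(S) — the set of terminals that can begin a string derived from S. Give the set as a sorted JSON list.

FIRST iteration:
round 1:
  A via A→b a: +{b}
  A via A→d d: +{d}
  B via B→a c: +{a}
  S via S→B c: +{a}
  S via S→c a: +{c}
  FIRST(S)={a,c}  FIRST(A)={b,d}  FIRST(B)={a}
round 2: — fixpoint
  FIRST(S)={a,c}  FIRST(A)={b,d}  FIRST(B)={a}

FIRST(S) = ["a", "c"]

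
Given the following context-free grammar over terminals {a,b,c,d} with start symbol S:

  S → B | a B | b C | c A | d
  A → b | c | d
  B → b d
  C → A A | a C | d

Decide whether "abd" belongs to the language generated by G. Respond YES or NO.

CNF form of G:
  S -> T0 C | T0 T1 | T2 B | T3 A | d
  A -> b | c | d
  B -> T0 T1
  C -> A A | T2 C | d
  T0 -> b
  T1 -> d
  T2 -> a
  T3 -> c

CYK fill:
  cell(0,0) a: {T2}  orig:{}
  cell(1,1) b: {A,T0}  orig:{A}
  cell(2,2) d: {A,C,S,T1}  orig:{A,C,S}
  cell(0,1) ab: ∅
  cell(1,2) bd: {B,C,S}
  cell(0,2) abd: {C,S}

S ∈ T[0,2] ⇒ YES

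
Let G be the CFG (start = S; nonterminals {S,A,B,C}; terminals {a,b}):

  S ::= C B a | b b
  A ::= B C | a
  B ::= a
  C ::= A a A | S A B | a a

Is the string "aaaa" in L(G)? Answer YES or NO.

Convert to CNF:
  S -> C X4 | T1 T1
  A -> B C | a
  B -> a
  C -> A X2 | S X3 | T0 T0
  T0 -> a
  T1 -> b
  X2 -> T0 A
  X3 -> A B
  X4 -> B T0

Fill CYK table bottom-up:
  cell(0,0) a: {A,B,T0}  orig:{A,B}
  cell(1,1) a: {A,B,T0}  orig:{A,B}
  cell(2,2) a: {A,B,T0}  orig:{A,B}
  cell(3,3) a: {A,B,T0}  orig:{A,B}
  cell(0,1) aa: {C,X2,X3,X4}  orig:{C}
  cell(1,2) aa: {C,X2,X3,X4}  orig:{C}
  cell(2,3) aa: {C,X2,X3,X4}  orig:{C}
  cell(0,2) aaa: {A,C}
  cell(1,3) aaa: {A,C}
  cell(0,3) aaaa: {A,S,X2,X3}  orig:{A,S}

S ∈ T[0,3] ⇒ YES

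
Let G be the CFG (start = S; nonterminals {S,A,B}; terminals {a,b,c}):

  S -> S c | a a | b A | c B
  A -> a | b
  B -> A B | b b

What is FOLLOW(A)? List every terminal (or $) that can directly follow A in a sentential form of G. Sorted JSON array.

Compute FIRST by fixpoint:
pass 1:
  A via A→a: +{a}
  A via A→b: +{b}
  B via B→A B: +{a,b}
  S via S→a a: +{a}
  S via S→b A: +{b}
  S via S→c B: +{c}
  S: {a,b,c}  A: {a,b}  B: {a,b}
pass 2: (stable)
  S: {a,b,c}  A: {a,b}  B: {a,b}

Compute FOLLOW by fixpoint:
initialize: $ ∈ FOLLOW(S)
round 1:
  B→A B: FOLLOW(A) ⊇ FIRST(B) = {a,b}; new: +{a,b}
  S→S c: FOLLOW(S) ⊇ FIRST(c) = {c}; new: +{c}
  S→b A: FOLLOW(A) ⊇ FOLLOW(S) ⊇ {$,c}; new: +{$,c}
  S→c B: FOLLOW(B) ⊇ FOLLOW(S) ⊇ {$,c}; new: +{$,c}
  FOLLOW[S]={$,c}  FOLLOW[A]={$,a,b,c}  FOLLOW[B]={$,c}
round 2: — fixpoint
  FOLLOW[S]={$,c}  FOLLOW[A]={$,a,b,c}  FOLLOW[B]={$,c}

FOLLOW(A) = ["$", "a", "b", "c"]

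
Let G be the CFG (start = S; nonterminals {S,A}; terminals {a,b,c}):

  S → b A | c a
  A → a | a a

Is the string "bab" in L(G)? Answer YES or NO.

Convert to CNF:
  S -> T1 A | T2 T0
  A -> T0 T0 | a
  T0 -> a
  T1 -> b
  T2 -> c

CYK table (by increasing span):
  T[0,0] 'b' = {T1}  orig:{}
  T[1,1] 'a' = {A,T0}  orig:{A}
  T[2,2] 'b' = {T1}  orig:{}
  T[0,1] 'ba' = {S}
  T[1,2] 'ab' = ∅
  T[0,2] 'bab' = ∅

S ∉ T[0,2] ⇒ NO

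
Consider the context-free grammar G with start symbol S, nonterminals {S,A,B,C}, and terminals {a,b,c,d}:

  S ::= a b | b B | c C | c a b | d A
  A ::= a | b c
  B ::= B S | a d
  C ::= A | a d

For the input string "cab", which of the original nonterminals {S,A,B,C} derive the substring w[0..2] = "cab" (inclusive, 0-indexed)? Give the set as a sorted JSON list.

Convert to CNF:
  S -> T0 B | T1 C | T1 X4 | T2 T0 | T3 A
  A -> T0 T1 | a
  B -> B S | T2 T3
  C -> T0 T1 | T2 T3 | a
  T0 -> b
  T1 -> c
  T2 -> a
  T3 -> d
  X4 -> T2 T0

Fill CYK table bottom-up (cells [i..j] with 0 ≤ i ≤ j ≤ 2 only):
  [0..0]={T1}  "c"  orig:{}
  [1..1]={A,C,T2}  "a"  orig:{A,C}
  [2..2]={T0}  "b"  orig:{}
  [0..1]={S}  "ca"
  [1..2]={S,X4}  "ab"  orig:{S}
  [0..2]={S}  "cab"

Original NTs in T[0,2] deriving "cab": ["S"]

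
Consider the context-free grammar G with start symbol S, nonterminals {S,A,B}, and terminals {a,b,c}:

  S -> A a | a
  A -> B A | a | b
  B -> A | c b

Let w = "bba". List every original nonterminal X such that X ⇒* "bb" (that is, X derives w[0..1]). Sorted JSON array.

CNF form of G:
  S -> A T2 | a
  A -> B A | a | b
  B -> B A | T0 T1 | a | b
  T0 -> c
  T1 -> b
  T2 -> a

Fill CYK table bottom-up, restricted to cells inside w[0..1]:
  T[0,0] 'b' = {A,B,T1}  orig:{A,B}
  T[1,1] 'b' = {A,B,T1}  orig:{A,B}
  T[0,1] 'bb' = {A,B}

Original NTs in T[0,1] deriving "bb": ["A", "B"]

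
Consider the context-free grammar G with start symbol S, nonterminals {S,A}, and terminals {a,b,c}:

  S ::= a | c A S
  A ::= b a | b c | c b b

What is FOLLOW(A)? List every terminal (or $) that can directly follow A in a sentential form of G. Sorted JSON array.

FIRST iteration:
[1]
  A via A→b a: +{b}
  A via A→c b b: +{c}
  S via S→a: +{a}
  S via S→c A S: +{c}
  FIRST[S]={a,c}  FIRST[A]={b,c}
[2] — fixpoint
  FIRST[S]={a,c}  FIRST[A]={b,c}

Compute FOLLOW by fixpoint:
FOLLOW(S) := {$}
pass 1:
  S→c A S: FOLLOW(A) ⊇ FIRST(S) = {a,c}; new: +{a,c}
  S: {$}  A: {a,c}
pass 2: — fixpoint
  S: {$}  A: {a,c}

FOLLOW(A) = ["a", "c"]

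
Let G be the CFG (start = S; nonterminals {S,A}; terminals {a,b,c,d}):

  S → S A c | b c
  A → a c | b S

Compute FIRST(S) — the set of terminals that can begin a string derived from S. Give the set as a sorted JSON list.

FIRST sets, iterate to fixpoint:
[1]
  A via A→a c: +{a}
  A via A→b S: +{b}
  S via S→b c: +{b}
  FIRST(S)={b}  FIRST(A)={a,b}
[2] done
  FIRST(S)={b}  FIRST(A)={a,b}

FIRST(S) = ["b"]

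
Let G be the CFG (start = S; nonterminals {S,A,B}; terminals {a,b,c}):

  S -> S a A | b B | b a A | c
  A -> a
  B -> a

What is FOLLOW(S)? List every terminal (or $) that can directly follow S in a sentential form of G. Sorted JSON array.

FIRST sets, iterate to fixpoint:
pass 1:
  A via A→a: +{a}
  B via B→a: +{a}
  S via S→b B: +{b}
  S via S→c: +{c}
  FIRST(S)={b,c}  FIRST(A)={a}  FIRST(B)={a}
pass 2: — fixpoint
  FIRST(S)={b,c}  FIRST(A)={a}  FIRST(B)={a}

FOLLOW sets:
initialize: $ ∈ FOLLOW(S)
[1]
  S→S a A: FOLLOW(S) ⊇ FIRST(a) = {a}; new: +{a}
  S→S a A: FOLLOW(A) ⊇ FOLLOW(S) ⊇ {$,a}; new: +{$,a}
  S→b B: FOLLOW(B) ⊇ FOLLOW(S) ⊇ {$,a}; new: +{$,a}
  FOLLOW(S)={$,a}  FOLLOW(A)={$,a}  FOLLOW(B)={$,a}
[2] (stable)
  FOLLOW(S)={$,a}  FOLLOW(A)={$,a}  FOLLOW(B)={$,a}

FOLLOW(S) = ["$", "a"]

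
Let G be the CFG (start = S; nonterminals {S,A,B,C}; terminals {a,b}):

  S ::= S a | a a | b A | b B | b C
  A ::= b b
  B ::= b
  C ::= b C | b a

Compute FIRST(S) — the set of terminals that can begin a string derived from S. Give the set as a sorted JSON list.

Compute FIRST by fixpoint:
round 1:
  A via A→b b: +{b}
  B via B→b: +{b}
  C via C→b C: +{b}
  S via S→a a: +{a}
  S via S→b A: +{b}
  FIRST(S)={a,b}  FIRST(A)={b}  FIRST(B)={b}  FIRST(C)={b}
round 2: (no change)
  FIRST(S)={a,b}  FIRST(A)={b}  FIRST(B)={b}  FIRST(C)={b}

FIRST(S) = ["a", "b"]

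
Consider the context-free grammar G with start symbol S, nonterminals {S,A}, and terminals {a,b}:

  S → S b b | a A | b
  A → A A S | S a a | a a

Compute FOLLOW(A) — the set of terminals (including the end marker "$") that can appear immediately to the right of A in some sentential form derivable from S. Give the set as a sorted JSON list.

FIRST iteration:
[1]
  A via A→a a: +{a}
  S via S→a A: +{a}
  S via S→b: +{b}
  FIRST[S]={a,b}  FIRST[A]={a}
[2]
  A via A→S a a: +{b}
  FIRST[S]={a,b}  FIRST[A]={a,b}
[3] — fixpoint
  FIRST[S]={a,b}  FIRST[A]={a,b}

FOLLOW sets:
initialize: $ ∈ FOLLOW(S)
round 1:
  A→A A S: FOLLOW(A) ⊇ FIRST(A) = {a,b}; new: +{a,b}
  A→A A S: FOLLOW(S) ⊇ FOLLOW(A) ⊇ {a,b}; new: +{a,b}
  S→a A: FOLLOW(A) ⊇ FOLLOW(S) ⊇ {$,a,b}; new: +{$}
  S: {$,a,b}  A: {$,a,b}
round 2: (stable)
  S: {$,a,b}  A: {$,a,b}

FOLLOW(A) = ["$", "a", "b"]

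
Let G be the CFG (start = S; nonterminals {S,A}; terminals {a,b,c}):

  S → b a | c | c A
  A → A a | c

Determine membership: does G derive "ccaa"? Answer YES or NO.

Convert to CNF:
  S -> T1 T0 | T2 A | c
  A -> A T0 | c
  T0 -> a
  T1 -> b
  T2 -> c

Fill CYK table bottom-up:
  [0..0]={A,S,T2}  "c"  orig:{A,S}
  [1..1]={A,S,T2}  "c"  orig:{A,S}
  [2..2]={T0}  "a"  orig:{}
  [3..3]={T0}  "a"  orig:{}
  [0..1]={S}  "cc"
  [1..2]={A}  "ca"
  [2..3]=∅  "aa"
  [0..2]={S}  "cca"
  [1..3]={A}  "caa"
  [0..3]={S}  "ccaa"

S ∈ T[0,3] ⇒ YES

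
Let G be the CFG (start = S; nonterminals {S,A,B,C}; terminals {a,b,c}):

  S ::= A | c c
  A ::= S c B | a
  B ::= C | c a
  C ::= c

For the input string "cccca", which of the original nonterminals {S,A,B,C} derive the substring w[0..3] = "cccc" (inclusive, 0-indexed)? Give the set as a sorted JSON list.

Convert to CNF:
  S -> S X3 | T0 T0 | a
  A -> S X2 | a
  B -> T0 T1 | c
  C -> c
  T0 -> c
  T1 -> a
  X2 -> T0 B
  X3 -> T0 B

CYK fill, restricted to cells inside w[0..3]:
  T[0,0] 'c' = {B,C,T0}  orig:{B,C}
  T[1,1] 'c' = {B,C,T0}  orig:{B,C}
  T[2,2] 'c' = {B,C,T0}  orig:{B,C}
  T[3,3] 'c' = {B,C,T0}  orig:{B,C}
  T[0,1] 'cc' = {S,X2,X3}  orig:{S}
  T[1,2] 'cc' = {S,X2,X3}  orig:{S}
  T[2,3] 'cc' = {S,X2,X3}  orig:{S}
  T[0,2] 'ccc' = ∅
  T[1,3] 'ccc' = ∅
  T[0,3] 'cccc' = {A,S}

Original NTs in T[0,3] deriving "cccc": ["A", "S"]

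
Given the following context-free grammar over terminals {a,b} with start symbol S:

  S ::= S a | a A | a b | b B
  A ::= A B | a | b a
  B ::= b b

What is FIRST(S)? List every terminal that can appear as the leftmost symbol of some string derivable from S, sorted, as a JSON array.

FIRST iteration:
round 1:
  A via A→a: +{a}
  A via A→b a: +{b}
  B via B→b b: +{b}
  S via S→a A: +{a}
  S via S→b B: +{b}
  FIRST[S]={a,b}  FIRST[A]={a,b}  FIRST[B]={b}
round 2: (stable)
  FIRST[S]={a,b}  FIRST[A]={a,b}  FIRST[B]={b}

FIRST(S) = ["a", "b"]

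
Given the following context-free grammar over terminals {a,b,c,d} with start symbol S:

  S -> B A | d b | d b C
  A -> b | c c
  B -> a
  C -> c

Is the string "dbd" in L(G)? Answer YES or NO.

CNF form of G:
  S -> B A | T1 T2 | T1 X3
  A -> T0 T0 | b
  B -> a
  C -> c
  T0 -> c
  T1 -> d
  T2 -> b
  X3 -> T2 C

CYK fill:
  cell(0,0) d: {T1}  orig:{}
  cell(1,1) b: {A,T2}  orig:{A}
  cell(2,2) d: {T1}  orig:{}
  cell(0,1) db: {S}
  cell(1,2) bd: ∅
  cell(0,2) dbd: ∅

S ∉ T[0,2] ⇒ NO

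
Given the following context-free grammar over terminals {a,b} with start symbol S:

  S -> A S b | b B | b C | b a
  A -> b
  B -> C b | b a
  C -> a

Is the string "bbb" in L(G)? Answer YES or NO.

Convert to CNF:
  S -> A X2 | T0 B | T0 C | T0 T1
  A -> b
  B -> C T0 | T0 T1
  C -> a
  T0 -> b
  T1 -> a
  X2 -> S T0

CYK fill:
  [0..0]={A,T0}  "b"  orig:{A}
  [1..1]={A,T0}  "b"  orig:{A}
  [2..2]={A,T0}  "b"  orig:{A}
  [0..1]=∅  "bb"
  [1..2]=∅  "bb"
  [0..2]=∅  "bbb"

S ∉ T[0,2] ⇒ NO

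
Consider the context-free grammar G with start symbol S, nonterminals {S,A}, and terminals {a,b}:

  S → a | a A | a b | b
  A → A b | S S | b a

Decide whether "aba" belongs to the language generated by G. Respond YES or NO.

Convert to CNF:
  S -> T1 A | T1 T0 | a | b
  A -> A T0 | S S | T0 T1
  T0 -> b
  T1 -> a

Fill CYK table bottom-up:
  [0..0]={S,T1}  "a"  orig:{S}
  [1..1]={S,T0}  "b"  orig:{S}
  [2..2]={S,T1}  "a"  orig:{S}
  [0..1]={A,S}  "ab"
  [1..2]={A}  "ba"
  [0..2]={A,S}  "aba"

S ∈ T[0,2] ⇒ YES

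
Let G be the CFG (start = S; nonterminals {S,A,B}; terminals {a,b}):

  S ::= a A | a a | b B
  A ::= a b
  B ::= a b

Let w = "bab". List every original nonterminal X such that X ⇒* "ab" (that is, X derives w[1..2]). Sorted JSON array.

Convert to CNF:
  S -> T0 A | T0 T0 | T1 B
  A -> T0 T1
  B -> T0 T1
  T0 -> a
  T1 -> b

Fill CYK table bottom-up, restricted to cells inside w[1..2]:
  cell(1,1) a: {T0}  orig:{}
  cell(2,2) b: {T1}  orig:{}
  cell(1,2) ab: {A,B}

Original NTs in T[1,2] deriving "ab": ["A", "B"]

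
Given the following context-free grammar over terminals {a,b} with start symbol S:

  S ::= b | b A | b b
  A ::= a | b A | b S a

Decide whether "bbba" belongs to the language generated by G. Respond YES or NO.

CNF form of G:
  S -> T0 A | T0 T0 | b
  A -> T0 A | T0 X2 | a
  T0 -> b
  T1 -> a
  X2 -> S T1

CYK table (by increasing span):
  [0..0]={S,T0}  "b"  orig:{S}
  [1..1]={S,T0}  "b"  orig:{S}
  [2..2]={S,T0}  "b"  orig:{S}
  [3..3]={A,T1}  "a"  orig:{A}
  [0..1]={S}  "bb"
  [1..2]={S}  "bb"
  [2..3]={A,S,X2}  "ba"  orig:{A,S}
  [0..2]=∅  "bbb"
  [1..3]={A,S,X2}  "bba"  orig:{A,S}
  [0..3]={A,S}  "bbba"

S ∈ T[0,3] ⇒ YES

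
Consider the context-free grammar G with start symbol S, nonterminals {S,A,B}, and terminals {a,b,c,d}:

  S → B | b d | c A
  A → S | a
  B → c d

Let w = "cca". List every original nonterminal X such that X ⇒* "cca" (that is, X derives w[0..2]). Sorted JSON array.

CNF form of G:
  S -> T0 T1 | T2 A | T2 T1
  A -> T0 T1 | T2 A | T2 T1 | a
  B -> T2 T1
  T0 -> b
  T1 -> d
  T2 -> c

Fill CYK table bottom-up (cells [i..j] with 0 ≤ i ≤ j ≤ 2 only):
  [0..0]={T2}  "c"  orig:{}
  [1..1]={T2}  "c"  orig:{}
  [2..2]={A}  "a"
  [0..1]=∅  "cc"
  [1..2]={A,S}  "ca"
  [0..2]={A,S}  "cca"

Original NTs in T[0,2] deriving "cca": ["A", "S"]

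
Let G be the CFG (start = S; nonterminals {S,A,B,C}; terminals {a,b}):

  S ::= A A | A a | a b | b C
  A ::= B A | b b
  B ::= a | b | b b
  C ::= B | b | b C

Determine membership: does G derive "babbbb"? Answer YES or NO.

Convert to CNF:
  S -> A A | A T1 | T0 C | T1 T0
  A -> B A | T0 T0
  B -> T0 T0 | a | b
  C -> T0 C | T0 T0 | a | b
  T0 -> b
  T1 -> a

CYK table (by increasing span):
  T[0,0] 'b' = {B,C,T0}  orig:{B,C}
  T[1,1] 'a' = {B,C,T1}  orig:{B,C}
  T[2,2] 'b' = {B,C,T0}  orig:{B,C}
  T[3,3] 'b' = {B,C,T0}  orig:{B,C}
  T[4,4] 'b' = {B,C,T0}  orig:{B,C}
  T[5,5] 'b' = {B,C,T0}  orig:{B,C}
  T[0,1] 'ba' = {C,S}
  T[1,2] 'ab' = {S}
  T[2,3] 'bb' = {A,B,C,S}
  T[3,4] 'bb' = {A,B,C,S}
  T[4,5] 'bb' = {A,B,C,S}
  T[0,2] 'bab' = ∅
  T[1,3] 'abb' = {A}
  T[2,4] 'bbb' = {A,C,S}
  T[3,5] 'bbb' = {A,C,S}
  T[0,3] 'babb' = {A}
  T[1,4] 'abbb' = {A}
  T[2,5] 'bbbb' = {A,C,S}
  T[0,4] 'babbb' = {A}
  T[1,5] 'abbbb' = {A,S}
  T[0,5] 'babbbb' = {A,S}

S ∈ T[0,5] ⇒ YES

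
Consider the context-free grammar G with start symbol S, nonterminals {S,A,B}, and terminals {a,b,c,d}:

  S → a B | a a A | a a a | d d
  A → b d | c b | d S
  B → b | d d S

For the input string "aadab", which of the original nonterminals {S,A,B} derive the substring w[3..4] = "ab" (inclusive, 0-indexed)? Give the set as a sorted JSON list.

Convert to CNF:
  S -> T1 T1 | T3 B | T3 X5 | T3 X6
  A -> T0 T1 | T1 S | T2 T0
  B -> T1 X4 | b
  T0 -> b
  T1 -> d
  T2 -> c
  T3 -> a
  X4 -> T1 S
  X5 -> T3 A
  X6 -> T3 T3

CYK table (by increasing span) — only the sub-triangle for w[3..4]:
  T[3,3] 'a' = {T3}  orig:{}
  T[4,4] 'b' = {B,T0}  orig:{B}
  T[3,4] 'ab' = {S}

Original NTs in T[3,4] deriving "ab": ["S"]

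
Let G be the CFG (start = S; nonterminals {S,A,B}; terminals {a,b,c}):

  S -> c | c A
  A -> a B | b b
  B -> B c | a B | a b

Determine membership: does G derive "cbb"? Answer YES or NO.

Convert to CNF:
  S -> T2 A | c
  A -> T0 B | T1 T1
  B -> B T2 | T0 B | T0 T1
  T0 -> a
  T1 -> b
  T2 -> c

CYK fill:
  [0..0]={S,T2}  "c"  orig:{S}
  [1..1]={T1}  "b"  orig:{}
  [2..2]={T1}  "b"  orig:{}
  [0..1]=∅  "cb"
  [1..2]={A}  "bb"
  [0..2]={S}  "cbb"

S ∈ T[0,2] ⇒ YES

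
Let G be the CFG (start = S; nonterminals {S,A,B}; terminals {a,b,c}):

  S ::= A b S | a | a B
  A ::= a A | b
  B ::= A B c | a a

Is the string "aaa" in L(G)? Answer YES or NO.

Convert to CNF:
  S -> A X4 | T0 B | a
  A -> T0 A | b
  B -> A X3 | T0 T0
  T0 -> a
  T1 -> c
  T2 -> b
  X3 -> B T1
  X4 -> T2 S

Fill CYK table bottom-up:
  [0..0]={S,T0}  "a"  orig:{S}
  [1..1]={S,T0}  "a"  orig:{S}
  [2..2]={S,T0}  "a"  orig:{S}
  [0..1]={B}  "aa"
  [1..2]={B}  "aa"
  [0..2]={S}  "aaa"

S ∈ T[0,2] ⇒ YES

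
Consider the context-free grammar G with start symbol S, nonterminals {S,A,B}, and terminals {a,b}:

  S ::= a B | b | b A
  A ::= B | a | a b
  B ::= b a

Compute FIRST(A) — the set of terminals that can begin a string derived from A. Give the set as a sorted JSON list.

FIRST iteration:
[1]
  A via A→a: +{a}
  B via B→b a: +{b}
  S via S→a B: +{a}
  S via S→b: +{b}
  FIRST(S)={a,b}  FIRST(A)={a}  FIRST(B)={b}
[2]
  A via A→B: +{b}
  FIRST(S)={a,b}  FIRST(A)={a,b}  FIRST(B)={b}
[3] (stable)
  FIRST(S)={a,b}  FIRST(A)={a,b}  FIRST(B)={b}

FIRST(A) = ["a", "b"]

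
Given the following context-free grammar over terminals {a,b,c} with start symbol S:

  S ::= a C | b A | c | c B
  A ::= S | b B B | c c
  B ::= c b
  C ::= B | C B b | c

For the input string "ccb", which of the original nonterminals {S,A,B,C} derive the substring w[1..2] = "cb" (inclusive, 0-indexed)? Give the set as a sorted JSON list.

CNF form of G:
  S -> T0 C | T1 A | T2 B | c
  A -> T0 C | T1 A | T1 X3 | T2 B | T2 T2 | c
  B -> T2 T1
  C -> C X4 | T2 T1 | c
  T0 -> a
  T1 -> b
  T2 -> c
  X3 -> B B
  X4 -> B T1

Fill CYK table bottom-up (cells [i..j] with 1 ≤ i ≤ j ≤ 2 only):
  [1..1]={A,C,S,T2}  "c"  orig:{A,C,S}
  [2..2]={T1}  "b"  orig:{}
  [1..2]={B,C}  "cb"

Original NTs in T[1,2] deriving "cb": ["B", "C"]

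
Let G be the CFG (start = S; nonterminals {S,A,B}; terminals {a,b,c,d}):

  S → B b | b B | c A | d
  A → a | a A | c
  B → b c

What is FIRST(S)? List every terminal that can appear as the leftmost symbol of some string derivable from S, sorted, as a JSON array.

Compute FIRST by fixpoint:
iter 1:
  A via A→a: +{a}
  A via A→c: +{c}
  B via B→b c: +{b}
  S via S→B b: +{b}
  S via S→c A: +{c}
  S via S→d: +{d}
  S: {b,c,d}  A: {a,c}  B: {b}
iter 2: (no change)
  S: {b,c,d}  A: {a,c}  B: {b}

FIRST(S) = ["b", "c", "d"]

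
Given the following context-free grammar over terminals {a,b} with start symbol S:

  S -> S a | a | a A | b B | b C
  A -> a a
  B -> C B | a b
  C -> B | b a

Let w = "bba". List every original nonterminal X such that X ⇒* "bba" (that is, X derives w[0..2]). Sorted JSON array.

Convert to CNF:
  S -> S T0 | T0 A | T1 B | T1 C | a
  A -> T0 T0
  B -> C B | T0 T1
  C -> C B | T0 T1 | T1 T0
  T0 -> a
  T1 -> b

CYK fill — only the sub-triangle for w[0..2]:
  cell(0,0) b: {T1}  orig:{}
  cell(1,1) b: {T1}  orig:{}
  cell(2,2) a: {S,T0}  orig:{S}
  cell(0,1) bb: ∅
  cell(1,2) ba: {C}
  cell(0,2) bba: {S}

Original NTs in T[0,2] deriving "bba": ["S"]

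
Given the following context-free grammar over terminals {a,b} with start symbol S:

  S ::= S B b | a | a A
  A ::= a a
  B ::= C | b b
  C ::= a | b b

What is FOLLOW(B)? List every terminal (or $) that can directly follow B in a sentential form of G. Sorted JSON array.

FIRST iteration:
pass 1:
  A via A→a a: +{a}
  B via B→b b: +{b}
  C via C→a: +{a}
  C via C→b b: +{b}
  S via S→a: +{a}
  S: {a}  A: {a}  B: {b}  C: {a,b}
pass 2:
  B via B→C: +{a}
  S: {a}  A: {a}  B: {a,b}  C: {a,b}
pass 3: — fixpoint
  S: {a}  A: {a}  B: {a,b}  C: {a,b}

Compute FOLLOW by fixpoint:
FOLLOW(S) := {$}
round 1:
  S→S B b: FOLLOW(S) ⊇ FIRST(B) = {a,b}; new: +{a,b}
  S→S B b: FOLLOW(B) ⊇ FIRST(b) = {b}; new: +{b}
  S→a A: FOLLOW(A) ⊇ FOLLOW(S) ⊇ {$,a,b}; new: +{$,a,b}
  S: {$,a,b}  A: {$,a,b}  B: {b}  C: {}
round 2:
  B→C: FOLLOW(C) ⊇ FOLLOW(B) ⊇ {b}; new: +{b}
  S: {$,a,b}  A: {$,a,b}  B: {b}  C: {b}
round 3: — fixpoint
  S: {$,a,b}  A: {$,a,b}  B: {b}  C: {b}

FOLLOW(B) = ["b"]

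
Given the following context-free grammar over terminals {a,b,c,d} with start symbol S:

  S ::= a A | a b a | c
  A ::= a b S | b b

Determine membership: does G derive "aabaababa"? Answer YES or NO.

CNF form of G:
  S -> T0 A | T0 X3 | c
  A -> T0 X2 | T1 T1
  T0 -> a
  T1 -> b
  X2 -> T1 S
  X3 -> T1 T0

CYK fill:
  T[0,0] 'a' = {T0}  orig:{}
  T[1,1] 'a' = {T0}  orig:{}
  T[2,2] 'b' = {T1}  orig:{}
  T[3,3] 'a' = {T0}  orig:{}
  T[4,4] 'a' = {T0}  orig:{}
  T[5,5] 'b' = {T1}  orig:{}
  T[6,6] 'a' = {T0}  orig:{}
  T[7,7] 'b' = {T1}  orig:{}
  T[8,8] 'a' = {T0}  orig:{}
  T[0,1] 'aa' = ∅
  T[1,2] 'ab' = ∅
  T[2,3] 'ba' = {X3}  orig:{}
  T[3,4] 'aa' = ∅
  T[4,5] 'ab' = ∅
  T[5,6] 'ba' = {X3}  orig:{}
  T[6,7] 'ab' = ∅
  T[7,8] 'ba' = {X3}  orig:{}
  T[0,2] 'aab' = ∅
  T[1,3] 'aba' = {S}
  T[2,4] 'baa' = ∅
  T[3,5] 'aab' = ∅
  T[4,6] 'aba' = {S}
  T[5,7] 'bab' = ∅
  T[6,8] 'aba' = {S}
  T[0,3] 'aaba' = ∅
  T[1,4] 'abaa' = ∅
  T[2,5] 'baab' = ∅
  T[3,6] 'aaba' = ∅
  T[4,7] 'abab' = ∅
  T[5,8] 'baba' = {X2}  orig:{}
  T[0,4] 'aabaa' = ∅
  T[1,5] 'abaab' = ∅
  T[2,6] 'baaba' = ∅
  T[3,7] 'aabab' = ∅
  T[4,8] 'ababa' = {A}
  T[0,5] 'aabaab' = ∅
  T[1,6] 'abaaba' = ∅
  T[2,7] 'baabab' = ∅
  T[3,8] 'aababa' = {S}
  T[0,6] 'aabaaba' = ∅
  T[1,7] 'abaabab' = ∅
  T[2,8] 'baababa' = {X2}  orig:{}
  T[0,7] 'aabaabab' = ∅
  T[1,8] 'abaababa' = {A}
  T[0,8] 'aabaababa' = {S}

S ∈ T[0,8] ⇒ YES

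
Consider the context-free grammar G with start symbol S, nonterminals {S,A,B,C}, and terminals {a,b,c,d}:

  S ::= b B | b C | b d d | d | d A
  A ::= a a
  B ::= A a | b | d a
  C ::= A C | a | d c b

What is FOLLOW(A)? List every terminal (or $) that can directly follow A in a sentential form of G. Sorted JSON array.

Compute FIRST by fixpoint:
iter 1:
  A via A→a a: +{a}
  B via B→A a: +{a}
  B via B→b: +{b}
  B via B→d a: +{d}
  C via C→A C: +{a}
  C via C→d c b: +{d}
  S via S→b B: +{b}
  S via S→d: +{d}
  S: {b,d}  A: {a}  B: {a,b,d}  C: {a,d}
iter 2: — fixpoint
  S: {b,d}  A: {a}  B: {a,b,d}  C: {a,d}

FOLLOW iteration:
seed FOLLOW(S) with $
round 1:
  B→A a: FOLLOW(A) ⊇ FIRST(a) = {a}; new: +{a}
  C→A C: FOLLOW(A) ⊇ FIRST(C) = {a,d}; new: +{d}
  S→b B: FOLLOW(B) ⊇ FOLLOW(S) ⊇ {$}; new: +{$}
  S→b C: FOLLOW(C) ⊇ FOLLOW(S) ⊇ {$}; new: +{$}
  S→d A: FOLLOW(A) ⊇ FOLLOW(S) ⊇ {$}; new: +{$}
  FOLLOW(S)={$}  FOLLOW(A)={$,a,d}  FOLLOW(B)={$}  FOLLOW(C)={$}
round 2: done
  FOLLOW(S)={$}  FOLLOW(A)={$,a,d}  FOLLOW(B)={$}  FOLLOW(C)={$}

FOLLOW(A) = ["$", "a", "d"]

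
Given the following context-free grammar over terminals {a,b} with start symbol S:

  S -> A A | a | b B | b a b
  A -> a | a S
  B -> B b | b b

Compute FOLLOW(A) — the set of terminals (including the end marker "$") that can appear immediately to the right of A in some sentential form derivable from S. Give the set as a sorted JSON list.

FIRST sets, iterate to fixpoint:
round 1:
  A via A→a: +{a}
  B via B→b b: +{b}
  S via S→A A: +{a}
  S via S→b B: +{b}
  FIRST[S]={a,b}  FIRST[A]={a}  FIRST[B]={b}
round 2: (no change)
  FIRST[S]={a,b}  FIRST[A]={a}  FIRST[B]={b}

Compute FOLLOW by fixpoint:
FOLLOW(S) := {$}
iter 1:
  B→B b: FOLLOW(B) ⊇ FIRST(b) = {b}; new: +{b}
  S→A A: FOLLOW(A) ⊇ FIRST(A) = {a}; new: +{a}
  S→A A: FOLLOW(A) ⊇ FOLLOW(S) ⊇ {$}; new: +{$}
  S→b B: FOLLOW(B) ⊇ FOLLOW(S) ⊇ {$}; new: +{$}
  FOLLOW(S)={$}  FOLLOW(A)={$,a}  FOLLOW(B)={$,b}
iter 2:
  A→a S: FOLLOW(S) ⊇ FOLLOW(A) ⊇ {$,a}; new: +{a}
  S→b B: FOLLOW(B) ⊇ FOLLOW(S) ⊇ {$,a}; new: +{a}
  FOLLOW(S)={$,a}  FOLLOW(A)={$,a}  FOLLOW(B)={$,a,b}
iter 3: (no change)
  FOLLOW(S)={$,a}  FOLLOW(A)={$,a}  FOLLOW(B)={$,a,b}

FOLLOW(A) = ["$", "a"]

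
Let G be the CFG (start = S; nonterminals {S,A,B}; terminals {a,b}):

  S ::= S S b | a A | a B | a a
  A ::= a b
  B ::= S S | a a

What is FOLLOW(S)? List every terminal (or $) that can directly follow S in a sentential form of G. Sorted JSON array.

FIRST iteration:
pass 1:
  A via A→a b: +{a}
  B via B→a a: +{a}
  S via S→a A: +{a}
  FIRST(S)={a}  FIRST(A)={a}  FIRST(B)={a}
pass 2: — fixpoint
  FIRST(S)={a}  FIRST(A)={a}  FIRST(B)={a}

FOLLOW iteration:
initialize: $ ∈ FOLLOW(S)
[1]
  B→S S: FOLLOW(S) ⊇ FIRST(S) = {a}; new: +{a}
  S→S S b: FOLLOW(S) ⊇ FIRST(b) = {b}; new: +{b}
  S→a A: FOLLOW(A) ⊇ FOLLOW(S) ⊇ {$,a,b}; new: +{$,a,b}
  S→a B: FOLLOW(B) ⊇ FOLLOW(S) ⊇ {$,a,b}; new: +{$,a,b}
  S: {$,a,b}  A: {$,a,b}  B: {$,a,b}
[2] (no change)
  S: {$,a,b}  A: {$,a,b}  B: {$,a,b}

FOLLOW(S) = ["$", "a", "b"]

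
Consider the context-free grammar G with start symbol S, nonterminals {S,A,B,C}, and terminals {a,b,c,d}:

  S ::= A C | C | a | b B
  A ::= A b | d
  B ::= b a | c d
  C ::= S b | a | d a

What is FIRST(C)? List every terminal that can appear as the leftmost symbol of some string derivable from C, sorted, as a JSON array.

Compute FIRST by fixpoint:
pass 1:
  A via A→d: +{d}
  B via B→b a: +{b}
  B via B→c d: +{c}
  C via C→a: +{a}
  C via C→d a: +{d}
  S via S→A C: +{d}
  S via S→C: +{a}
  S via S→b B: +{b}
  FIRST(S)={a,b,d}  FIRST(A)={d}  FIRST(B)={b,c}  FIRST(C)={a,d}
pass 2:
  C via C→S b: +{b}
  FIRST(S)={a,b,d}  FIRST(A)={d}  FIRST(B)={b,c}  FIRST(C)={a,b,d}
pass 3: done
  FIRST(S)={a,b,d}  FIRST(A)={d}  FIRST(B)={b,c}  FIRST(C)={a,b,d}

FIRST(C) = ["a", "b", "d"]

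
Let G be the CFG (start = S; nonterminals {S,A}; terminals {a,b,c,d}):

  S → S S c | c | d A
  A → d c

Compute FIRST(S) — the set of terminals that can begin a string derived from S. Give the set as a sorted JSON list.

Compute FIRST by fixpoint:
round 1:
  A via A→d c: +{d}
  S via S→c: +{c}
  S via S→d A: +{d}
  FIRST(S)={c,d}  FIRST(A)={d}
round 2: — fixpoint
  FIRST(S)={c,d}  FIRST(A)={d}

FIRST(S) = ["c", "d"]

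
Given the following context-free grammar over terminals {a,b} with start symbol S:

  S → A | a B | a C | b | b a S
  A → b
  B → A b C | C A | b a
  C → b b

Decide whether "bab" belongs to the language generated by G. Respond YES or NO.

CNF form of G:
  S -> T0 X3 | T1 B | T1 C | b
  A -> b
  B -> A X2 | C A | T0 T1
  C -> T0 T0
  T0 -> b
  T1 -> a
  X2 -> T0 C
  X3 -> T1 S

Fill CYK table bottom-up:
  cell(0,0) b: {A,S,T0}  orig:{A,S}
  cell(1,1) a: {T1}  orig:{}
  cell(2,2) b: {A,S,T0}  orig:{A,S}
  cell(0,1) ba: {B}
  cell(1,2) ab: {X3}  orig:{}
  cell(0,2) bab: {S}

S ∈ T[0,2] ⇒ YES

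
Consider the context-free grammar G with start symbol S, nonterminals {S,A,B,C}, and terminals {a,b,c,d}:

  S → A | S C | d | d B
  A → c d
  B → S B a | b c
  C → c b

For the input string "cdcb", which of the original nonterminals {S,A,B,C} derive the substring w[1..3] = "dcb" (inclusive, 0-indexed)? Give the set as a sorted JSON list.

CNF form of G:
  S -> S C | T0 T1 | T1 B | d
  A -> T0 T1
  B -> S X4 | T3 T0
  C -> T0 T3
  T0 -> c
  T1 -> d
  T2 -> a
  T3 -> b
  X4 -> B T2

CYK fill, restricted to cells inside w[1..3]:
  [1..1]={S,T1}  "d"  orig:{S}
  [2..2]={T0}  "c"  orig:{}
  [3..3]={T3}  "b"  orig:{}
  [1..2]=∅  "dc"
  [2..3]={C}  "cb"
  [1..3]={S}  "dcb"

Original NTs in T[1,3] deriving "dcb": ["S"]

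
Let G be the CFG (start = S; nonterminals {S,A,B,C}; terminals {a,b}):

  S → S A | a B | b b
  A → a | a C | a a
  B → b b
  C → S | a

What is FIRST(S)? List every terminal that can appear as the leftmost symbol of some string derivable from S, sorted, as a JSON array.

FIRST iteration:
round 1:
  A via A→a: +{a}
  B via B→b b: +{b}
  C via C→a: +{a}
  S via S→a B: +{a}
  S via S→b b: +{b}
  FIRST(S)={a,b}  FIRST(A)={a}  FIRST(B)={b}  FIRST(C)={a}
round 2:
  C via C→S: +{b}
  FIRST(S)={a,b}  FIRST(A)={a}  FIRST(B)={b}  FIRST(C)={a,b}
round 3: — fixpoint
  FIRST(S)={a,b}  FIRST(A)={a}  FIRST(B)={b}  FIRST(C)={a,b}

FIRST(S) = ["a", "b"]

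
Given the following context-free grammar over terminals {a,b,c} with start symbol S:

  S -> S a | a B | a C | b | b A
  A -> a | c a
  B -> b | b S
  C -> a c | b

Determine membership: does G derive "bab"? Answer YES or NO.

Convert to CNF:
  S -> S T1 | T1 B | T1 C | T2 A | b
  A -> T0 T1 | a
  B -> T2 S | b
  C -> T1 T0 | b
  T0 -> c
  T1 -> a
  T2 -> b

CYK table (by increasing span):
  T[0,0] 'b' = {B,C,S,T2}  orig:{B,C,S}
  T[1,1] 'a' = {A,T1}  orig:{A}
  T[2,2] 'b' = {B,C,S,T2}  orig:{B,C,S}
  T[0,1] 'ba' = {S}
  T[1,2] 'ab' = {S}
  T[0,2] 'bab' = {B}

S ∉ T[0,2] ⇒ NO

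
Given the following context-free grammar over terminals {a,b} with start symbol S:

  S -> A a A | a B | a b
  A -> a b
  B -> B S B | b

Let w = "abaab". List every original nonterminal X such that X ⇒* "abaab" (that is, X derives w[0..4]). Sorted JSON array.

Convert to CNF:
  S -> A X3 | T0 B | T0 T1
  A -> T0 T1
  B -> B X2 | b
  T0 -> a
  T1 -> b
  X2 -> S B
  X3 -> T0 A

CYK table (by increasing span) — only the sub-triangle for w[0..4]:
  [0..0]={T0}  "a"  orig:{}
  [1..1]={B,T1}  "b"  orig:{B}
  [2..2]={T0}  "a"  orig:{}
  [3..3]={T0}  "a"  orig:{}
  [4..4]={B,T1}  "b"  orig:{B}
  [0..1]={A,S}  "ab"
  [1..2]=∅  "ba"
  [2..3]=∅  "aa"
  [3..4]={A,S}  "ab"
  [0..2]=∅  "aba"
  [1..3]=∅  "baa"
  [2..4]={X3}  "aab"  orig:{}
  [0..3]=∅  "abaa"
  [1..4]=∅  "baab"
  [0..4]={S}  "abaab"

Original NTs in T[0,4] deriving "abaab": ["S"]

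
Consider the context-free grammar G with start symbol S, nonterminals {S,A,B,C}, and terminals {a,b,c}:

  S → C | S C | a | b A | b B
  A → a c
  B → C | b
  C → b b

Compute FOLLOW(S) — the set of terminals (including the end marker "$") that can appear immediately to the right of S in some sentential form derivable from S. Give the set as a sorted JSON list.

FIRST sets, iterate to fixpoint:
iter 1:
  A via A→a c: +{a}
  B via B→b: +{b}
  C via C→b b: +{b}
  S via S→C: +{b}
  S via S→a: +{a}
  FIRST[S]={a,b}  FIRST[A]={a}  FIRST[B]={b}  FIRST[C]={b}
iter 2: (no change)
  FIRST[S]={a,b}  FIRST[A]={a}  FIRST[B]={b}  FIRST[C]={b}

Compute FOLLOW by fixpoint:
seed FOLLOW(S) with $
pass 1:
  S→C: FOLLOW(C) ⊇ FOLLOW(S) ⊇ {$}; new: +{$}
  S→S C: FOLLOW(S) ⊇ FIRST(C) = {b}; new: +{b}
  S→S C: FOLLOW(C) ⊇ FOLLOW(S) ⊇ {$,b}; new: +{b}
  S→b A: FOLLOW(A) ⊇ FOLLOW(S) ⊇ {$,b}; new: +{$,b}
  S→b B: FOLLOW(B) ⊇ FOLLOW(S) ⊇ {$,b}; new: +{$,b}
  FOLLOW[S]={$,b}  FOLLOW[A]={$,b}  FOLLOW[B]={$,b}  FOLLOW[C]={$,b}
pass 2: — fixpoint
  FOLLOW[S]={$,b}  FOLLOW[A]={$,b}  FOLLOW[B]={$,b}  FOLLOW[C]={$,b}

FOLLOW(S) = ["$", "b"]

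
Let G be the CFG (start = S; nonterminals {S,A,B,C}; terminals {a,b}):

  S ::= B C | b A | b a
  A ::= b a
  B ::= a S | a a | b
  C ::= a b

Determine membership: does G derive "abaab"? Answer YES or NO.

Convert to CNF:
  S -> B C | T0 A | T0 T1
  A -> T0 T1
  B -> T1 S | T1 T1 | b
  C -> T1 T0
  T0 -> b
  T1 -> a

CYK fill:
  T[0,0] 'a' = {T1}  orig:{}
  T[1,1] 'b' = {B,T0}  orig:{B}
  T[2,2] 'a' = {T1}  orig:{}
  T[3,3] 'a' = {T1}  orig:{}
  T[4,4] 'b' = {B,T0}  orig:{B}
  T[0,1] 'ab' = {C}
  T[1,2] 'ba' = {A,S}
  T[2,3] 'aa' = {B}
  T[3,4] 'ab' = {C}
  T[0,2] 'aba' = {B}
  T[1,3] 'baa' = ∅
  T[2,4] 'aab' = ∅
  T[0,3] 'abaa' = ∅
  T[1,4] 'baab' = ∅
  T[0,4] 'abaab' = {S}

S ∈ T[0,4] ⇒ YES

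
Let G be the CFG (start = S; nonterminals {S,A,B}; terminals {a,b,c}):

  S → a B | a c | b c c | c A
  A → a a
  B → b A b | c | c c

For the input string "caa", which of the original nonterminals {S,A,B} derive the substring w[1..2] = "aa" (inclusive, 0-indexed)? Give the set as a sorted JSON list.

Convert to CNF:
  S -> T0 B | T0 T2 | T1 X4 | T2 A
  A -> T0 T0
  B -> T1 X3 | T2 T2 | c
  T0 -> a
  T1 -> b
  T2 -> c
  X3 -> A T1
  X4 -> T2 T2

Fill CYK table bottom-up — only the sub-triangle for w[1..2]:
  T[1,1] 'a' = {T0}  orig:{}
  T[2,2] 'a' = {T0}  orig:{}
  T[1,2] 'aa' = {A}

Original NTs in T[1,2] deriving "aa": ["A"]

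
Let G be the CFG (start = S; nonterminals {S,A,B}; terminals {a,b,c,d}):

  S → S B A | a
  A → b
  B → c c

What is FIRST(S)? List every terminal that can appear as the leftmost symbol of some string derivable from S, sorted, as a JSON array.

FIRST iteration:
pass 1:
  A via A→b: +{b}
  B via B→c c: +{c}
  S via S→a: +{a}
  FIRST[S]={a}  FIRST[A]={b}  FIRST[B]={c}
pass 2: done
  FIRST[S]={a}  FIRST[A]={b}  FIRST[B]={c}

FIRST(S) = ["a"]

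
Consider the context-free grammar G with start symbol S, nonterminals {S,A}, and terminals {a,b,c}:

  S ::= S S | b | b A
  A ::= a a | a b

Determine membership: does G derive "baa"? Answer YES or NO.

CNF form of G:
  S -> S S | T1 A | b
  A -> T0 T0 | T0 T1
  T0 -> a
  T1 -> b

CYK table (by increasing span):
  T[0,0] 'b' = {S,T1}  orig:{S}
  T[1,1] 'a' = {T0}  orig:{}
  T[2,2] 'a' = {T0}  orig:{}
  T[0,1] 'ba' = ∅
  T[1,2] 'aa' = {A}
  T[0,2] 'baa' = {S}

S ∈ T[0,2] ⇒ YES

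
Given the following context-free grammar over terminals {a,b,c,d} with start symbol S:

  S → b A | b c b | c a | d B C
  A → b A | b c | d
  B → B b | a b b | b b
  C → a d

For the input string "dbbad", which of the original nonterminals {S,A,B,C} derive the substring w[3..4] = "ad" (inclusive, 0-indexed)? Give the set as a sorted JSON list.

Convert to CNF:
  S -> T0 A | T0 X5 | T1 T2 | T3 X6
  A -> T0 A | T0 T1 | d
  B -> B T0 | T0 T0 | T2 X4
  C -> T2 T3
  T0 -> b
  T1 -> c
  T2 -> a
  T3 -> d
  X4 -> T0 T0
  X5 -> T1 T0
  X6 -> B C

CYK table (by increasing span) — only the sub-triangle for w[3..4]:
  [3..3]={T2}  "a"  orig:{}
  [4..4]={A,T3}  "d"  orig:{A}
  [3..4]={C}  "ad"

Original NTs in T[3,4] deriving "ad": ["C"]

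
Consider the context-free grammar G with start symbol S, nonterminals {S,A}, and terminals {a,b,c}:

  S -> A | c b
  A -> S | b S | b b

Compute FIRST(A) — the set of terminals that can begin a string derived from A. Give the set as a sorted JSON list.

Compute FIRST by fixpoint:
[1]
  A via A→b S: +{b}
  S via S→A: +{b}
  S via S→c b: +{c}
  FIRST(S)={b,c}  FIRST(A)={b}
[2]
  A via A→S: +{c}
  FIRST(S)={b,c}  FIRST(A)={b,c}
[3] (no change)
  FIRST(S)={b,c}  FIRST(A)={b,c}

FIRST(A) = ["b", "c"]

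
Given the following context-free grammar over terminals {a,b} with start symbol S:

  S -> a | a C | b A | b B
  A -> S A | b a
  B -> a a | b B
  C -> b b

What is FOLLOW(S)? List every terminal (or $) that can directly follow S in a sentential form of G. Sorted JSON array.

FIRST iteration:
iter 1:
  A via A→b a: +{b}
  B via B→a a: +{a}
  B via B→b B: +{b}
  C via C→b b: +{b}
  S via S→a: +{a}
  S via S→b A: +{b}
  FIRST(S)={a,b}  FIRST(A)={b}  FIRST(B)={a,b}  FIRST(C)={b}
iter 2:
  A via A→S A: +{a}
  FIRST(S)={a,b}  FIRST(A)={a,b}  FIRST(B)={a,b}  FIRST(C)={b}
iter 3: done
  FIRST(S)={a,b}  FIRST(A)={a,b}  FIRST(B)={a,b}  FIRST(C)={b}

FOLLOW iteration:
initialize: $ ∈ FOLLOW(S)
iter 1:
  A→S A: FOLLOW(S) ⊇ FIRST(A) = {a,b}; new: +{a,b}
  S→a C: FOLLOW(C) ⊇ FOLLOW(S) ⊇ {$,a,b}; new: +{$,a,b}
  S→b A: FOLLOW(A) ⊇ FOLLOW(S) ⊇ {$,a,b}; new: +{$,a,b}
  S→b B: FOLLOW(B) ⊇ FOLLOW(S) ⊇ {$,a,b}; new: +{$,a,b}
  S: {$,a,b}  A: {$,a,b}  B: {$,a,b}  C: {$,a,b}
iter 2: — fixpoint
  S: {$,a,b}  A: {$,a,b}  B: {$,a,b}  C: {$,a,b}

FOLLOW(S) = ["$", "a", "b"]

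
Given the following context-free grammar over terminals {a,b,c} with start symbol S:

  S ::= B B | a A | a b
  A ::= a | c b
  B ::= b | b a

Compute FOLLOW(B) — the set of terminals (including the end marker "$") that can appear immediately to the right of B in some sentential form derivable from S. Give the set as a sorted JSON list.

FIRST sets, iterate to fixpoint:
[1]
  A via A→a: +{a}
  A via A→c b: +{c}
  B via B→b: +{b}
  S via S→B B: +{b}
  S via S→a A: +{a}
  FIRST(S)={a,b}  FIRST(A)={a,c}  FIRST(B)={b}
[2] (stable)
  FIRST(S)={a,b}  FIRST(A)={a,c}  FIRST(B)={b}

FOLLOW iteration:
seed FOLLOW(S) with $
pass 1:
  S→B B: FOLLOW(B) ⊇ FIRST(B) = {b}; new: +{b}
  S→B B: FOLLOW(B) ⊇ FOLLOW(S) ⊇ {$}; new: +{$}
  S→a A: FOLLOW(A) ⊇ FOLLOW(S) ⊇ {$}; new: +{$}
  FOLLOW(S)={$}  FOLLOW(A)={$}  FOLLOW(B)={$,b}
pass 2: (stable)
  FOLLOW(S)={$}  FOLLOW(A)={$}  FOLLOW(B)={$,b}

FOLLOW(B) = ["$", "b"]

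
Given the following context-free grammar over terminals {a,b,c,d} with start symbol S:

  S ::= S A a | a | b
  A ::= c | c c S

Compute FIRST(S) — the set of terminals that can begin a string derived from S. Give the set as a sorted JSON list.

Compute FIRST by fixpoint:
[1]
  A via A→c: +{c}
  S via S→a: +{a}
  S via S→b: +{b}
  FIRST[S]={a,b}  FIRST[A]={c}
[2] done
  FIRST[S]={a,b}  FIRST[A]={c}

FIRST(S) = ["a", "b"]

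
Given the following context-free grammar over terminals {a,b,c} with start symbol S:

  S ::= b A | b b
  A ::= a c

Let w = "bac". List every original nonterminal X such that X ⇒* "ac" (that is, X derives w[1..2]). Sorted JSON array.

CNF form of G:
  S -> T2 A | T2 T2
  A -> T0 T1
  T0 -> a
  T1 -> c
  T2 -> b

CYK table (by increasing span) (cells [i..j] with 1 ≤ i ≤ j ≤ 2 only):
  T[1,1] 'a' = {T0}  orig:{}
  T[2,2] 'c' = {T1}  orig:{}
  T[1,2] 'ac' = {A}

Original NTs in T[1,2] deriving "ac": ["A"]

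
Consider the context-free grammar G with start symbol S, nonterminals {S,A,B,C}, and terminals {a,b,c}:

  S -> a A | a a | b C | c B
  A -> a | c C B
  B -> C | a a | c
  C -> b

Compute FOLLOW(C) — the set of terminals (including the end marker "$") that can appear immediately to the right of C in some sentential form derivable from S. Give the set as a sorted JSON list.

FIRST iteration:
round 1:
  A via A→a: +{a}
  A via A→c C B: +{c}
  B via B→a a: +{a}
  B via B→c: +{c}
  C via C→b: +{b}
  S via S→a A: +{a}
  S via S→b C: +{b}
  S via S→c B: +{c}
  FIRST[S]={a,b,c}  FIRST[A]={a,c}  FIRST[B]={a,c}  FIRST[C]={b}
round 2:
  B via B→C: +{b}
  FIRST[S]={a,b,c}  FIRST[A]={a,c}  FIRST[B]={a,b,c}  FIRST[C]={b}
round 3: — fixpoint
  FIRST[S]={a,b,c}  FIRST[A]={a,c}  FIRST[B]={a,b,c}  FIRST[C]={b}

Compute FOLLOW by fixpoint:
FOLLOW(S) := {$}
pass 1:
  A→c C B: FOLLOW(C) ⊇ FIRST(B) = {a,b,c}; new: +{a,b,c}
  S→a A: FOLLOW(A) ⊇ FOLLOW(S) ⊇ {$}; new: +{$}
  S→b C: FOLLOW(C) ⊇ FOLLOW(S) ⊇ {$}; new: +{$}
  S→c B: FOLLOW(B) ⊇ FOLLOW(S) ⊇ {$}; new: +{$}
  FOLLOW[S]={$}  FOLLOW[A]={$}  FOLLOW[B]={$}  FOLLOW[C]={$,a,b,c}
pass 2: (no change)
  FOLLOW[S]={$}  FOLLOW[A]={$}  FOLLOW[B]={$}  FOLLOW[C]={$,a,b,c}

FOLLOW(C) = ["$", "a", "b", "c"]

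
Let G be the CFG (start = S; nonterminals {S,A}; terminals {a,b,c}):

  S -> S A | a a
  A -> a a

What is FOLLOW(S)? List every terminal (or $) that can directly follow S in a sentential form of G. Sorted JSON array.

FIRST iteration:
pass 1:
  A via A→a a: +{a}
  S via S→a a: +{a}
  S: {a}  A: {a}
pass 2: done
  S: {a}  A: {a}

FOLLOW sets:
initialize: $ ∈ FOLLOW(S)
round 1:
  S→S A: FOLLOW(S) ⊇ FIRST(A) = {a}; new: +{a}
  S→S A: FOLLOW(A) ⊇ FOLLOW(S) ⊇ {$,a}; new: +{$,a}
  S: {$,a}  A: {$,a}
round 2: (stable)
  S: {$,a}  A: {$,a}

FOLLOW(S) = ["$", "a"]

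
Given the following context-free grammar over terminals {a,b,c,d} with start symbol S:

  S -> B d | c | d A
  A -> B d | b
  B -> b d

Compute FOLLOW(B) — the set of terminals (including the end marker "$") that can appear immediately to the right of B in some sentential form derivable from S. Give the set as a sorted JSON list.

FIRST iteration:
round 1:
  A via A→b: +{b}
  B via B→b d: +{b}
  S via S→B d: +{b}
  S via S→c: +{c}
  S via S→d A: +{d}
  FIRST[S]={b,c,d}  FIRST[A]={b}  FIRST[B]={b}
round 2: (no change)
  FIRST[S]={b,c,d}  FIRST[A]={b}  FIRST[B]={b}

Compute FOLLOW by fixpoint:
seed FOLLOW(S) with $
pass 1:
  A→B d: FOLLOW(B) ⊇ FIRST(d) = {d}; new: +{d}
  S→d A: FOLLOW(A) ⊇ FOLLOW(S) ⊇ {$}; new: +{$}
  FOLLOW(S)={$}  FOLLOW(A)={$}  FOLLOW(B)={d}
pass 2: done
  FOLLOW(S)={$}  FOLLOW(A)={$}  FOLLOW(B)={d}

FOLLOW(B) = ["d"]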